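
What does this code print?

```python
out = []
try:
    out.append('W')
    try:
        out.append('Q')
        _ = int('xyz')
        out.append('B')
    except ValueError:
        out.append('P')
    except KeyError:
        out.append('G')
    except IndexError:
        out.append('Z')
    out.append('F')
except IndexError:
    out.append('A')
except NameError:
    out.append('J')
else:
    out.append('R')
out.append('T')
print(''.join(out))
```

Execution trace: 'W' (try body) → 'Q' (inner try body) → 'P' (inner except ValueError) → 'F' (try body, no exception) → 'R' (else) → 'T' (after the try/except). Output: WQPFRT

Answer: WQPFRT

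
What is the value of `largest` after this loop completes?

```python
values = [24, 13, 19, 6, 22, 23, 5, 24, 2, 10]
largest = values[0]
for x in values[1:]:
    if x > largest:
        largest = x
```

Maximum of [24, 13, 19, 6, 22, 23, 5, 24, 2, 10]
`largest` takes the values: 24

Answer: 24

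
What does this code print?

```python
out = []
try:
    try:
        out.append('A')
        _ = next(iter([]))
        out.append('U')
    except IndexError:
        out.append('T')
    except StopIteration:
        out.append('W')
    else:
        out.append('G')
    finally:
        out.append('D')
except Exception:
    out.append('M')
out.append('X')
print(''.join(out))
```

Execution trace: 'A' (inner try body) → 'W' (inner except StopIteration) → 'D' (inner finally) → 'X' (after the try/except). Output: AWDX

Answer: AWDX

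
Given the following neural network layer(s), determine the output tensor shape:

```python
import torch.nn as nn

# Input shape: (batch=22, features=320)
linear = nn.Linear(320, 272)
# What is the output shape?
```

Input: (22, 320) -> Output: (22, 272)

Answer: (22, 272)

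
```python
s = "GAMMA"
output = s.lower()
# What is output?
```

Trace:
`s = "GAMMA"` → s = 'GAMMA'
`output = s.lower()` → output = 'gamma'
So output = 'gamma'

Answer: 'gamma'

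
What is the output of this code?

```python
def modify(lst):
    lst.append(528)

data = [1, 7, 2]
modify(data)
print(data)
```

Key concept: function modifies passed list.
Step by step:
`data = [1, 7, 2]` → data = [1, 7, 2]
`modify(data)` → data = [1, 7, 2, 528]
`print(data)` → prints [1, 7, 2, 528]

Answer: [1, 7, 2, 528]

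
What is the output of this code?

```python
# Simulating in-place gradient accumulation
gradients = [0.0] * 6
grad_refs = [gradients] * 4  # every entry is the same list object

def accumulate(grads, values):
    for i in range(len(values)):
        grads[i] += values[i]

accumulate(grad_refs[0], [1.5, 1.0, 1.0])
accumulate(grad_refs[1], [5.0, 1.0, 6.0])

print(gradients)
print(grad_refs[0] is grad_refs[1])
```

Key concept: gradient accumulation aliasing.
Step by step:
`gradients = [0.0] * 6` → gradients = [0.0, 0.0, 0.0, 0.0, 0.0, 0.0]
`grad_refs = [gradients] * 4` → grad_refs = [[0.0, 0.0, 0.0, 0.0, 0.0, 0.0], [0.0, 0.0, 0.0, 0.0, 0.0, 0.0], [0.0, 0.0, 0.0, 0.0, 0.0, 0.0], [0.0, 0.0, 0.0, 0.0, 0.0, 0.0]]
`accumulate(grad_refs[0], [1.5, 1.0, 1.0])` → gradients = [1.5, 1.0, 1.0, 0.0, 0.0, 0.0]; grad_refs = [[1.5, 1.0, 1.0, 0.0, 0.0, 0.0], [1.5, 1.0, 1.0, 0.0, 0.0, 0.0], [1.5, 1.0, 1.0, 0.0, 0.0, 0.0], [1.5, 1.0, 1.0, 0.0, 0.0, 0.0]]
`accumulate(grad_refs[1], [5.0, 1.0, 6.0])` → gradients = [6.5, 2.0, 7.0, 0.0, 0.0, 0.0]; grad_refs = [[6.5, 2.0, 7.0, 0.0, 0.0, 0.0], [6.5, 2.0, 7.0, 0.0, 0.0, 0.0], [6.5, 2.0, 7.0, 0.0, 0.0, 0.0], [6.5, 2.0, 7.0, 0.0, 0.0, 0.0]]
`print(gradients)` → prints [6.5, 2.0, 7.0, 0.0, 0.0, 0.0]
`print(grad_refs[0] is grad_refs[1])` → prints True

Answer:
[6.5, 2.0, 7.0, 0.0, 0.0, 0.0]
True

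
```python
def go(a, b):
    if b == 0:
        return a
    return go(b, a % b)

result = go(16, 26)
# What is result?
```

go(16, 26) -> go(26, 16) -> go(16, 10) -> go(10, 6) -> go(6, 4) -> go(4, 2) -> go(2, 0) -> 2

Answer: 2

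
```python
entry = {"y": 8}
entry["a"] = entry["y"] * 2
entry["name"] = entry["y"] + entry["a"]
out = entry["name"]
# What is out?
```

Trace:
`entry = {"y": 8}` → entry = {'y': 8}
`entry["a"] = entry["y"] * 2` → entry = {'y': 8, 'a': 16}
`entry["name"] = entry["y"] + entry["a"]` → entry = {'y': 8, 'a': 16, 'name': 24}
`out = entry["name"]` → out = 24
So out = 24

Answer: 24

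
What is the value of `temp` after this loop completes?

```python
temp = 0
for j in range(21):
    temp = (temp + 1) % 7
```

Increment mod 7, 21 times = 0
`temp` takes the values: 0 → 1 → 2 → 3 → 4 → 5 → 6 → 0 → 1 → 2 → 3 → 4 → 5 → 6 → 0 → 1 → 2 → 3 → 4 → 5 → 6 → 0

Answer: 0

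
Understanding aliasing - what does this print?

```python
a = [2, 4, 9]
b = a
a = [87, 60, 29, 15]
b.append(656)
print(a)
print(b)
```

Key concept: rebinding vs mutation: a is rebound to a new list, b still points at the original.
Step by step:
`a = [2, 4, 9]` → a = [2, 4, 9]
`b = a` → b = [2, 4, 9] (same object as a)
`a = [87, 60, 29, 15]` → a = [87, 60, 29, 15]
`b.append(656)` → b = [2, 4, 9, 656]
`print(a)` → prints [87, 60, 29, 15]
`print(b)` → prints [2, 4, 9, 656]

Answer:
[87, 60, 29, 15]
[2, 4, 9, 656]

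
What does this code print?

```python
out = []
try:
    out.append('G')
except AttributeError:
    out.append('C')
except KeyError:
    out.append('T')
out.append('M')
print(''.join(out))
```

Execution trace: 'G' (try body, no exception) → 'M' (after the try/except). Output: GM

Answer: GM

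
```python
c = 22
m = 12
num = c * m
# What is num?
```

Trace:
`c = 22` → c = 22
`m = 12` → m = 12
`num = c * m` → num = 264
So num = 264

Answer: 264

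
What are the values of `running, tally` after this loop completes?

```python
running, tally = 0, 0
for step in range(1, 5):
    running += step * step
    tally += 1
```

Sum of squares and count
`running, tally` takes the values: (0, 0) → (1, 0) → (1, 1) → (5, 1) → (5, 2) → (14, 2) → (14, 3) → (30, 3) → (30, 4)

Answer: 30, 4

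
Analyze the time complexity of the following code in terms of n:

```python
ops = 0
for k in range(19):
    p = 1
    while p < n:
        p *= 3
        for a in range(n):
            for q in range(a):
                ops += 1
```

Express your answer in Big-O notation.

Each loop level contributes: 1 × log n × n × n. Multiplying the contributions gives O(n^2 log n).

Answer: O(n^2 log n)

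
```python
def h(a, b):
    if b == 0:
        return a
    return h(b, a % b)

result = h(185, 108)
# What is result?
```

h(185, 108) -> h(108, 77) -> h(77, 31) -> h(31, 15) -> h(15, 1) -> h(1, 0) -> 1

Answer: 1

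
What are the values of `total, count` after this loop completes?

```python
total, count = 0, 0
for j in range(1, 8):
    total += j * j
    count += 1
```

Sum of squares and count
`total, count` takes the values: (0, 0) → (1, 0) → (1, 1) → (5, 1) → (5, 2) → (14, 2) → (14, 3) → (30, 3) → (30, 4) → (55, 4) → (55, 5) → (91, 5) → (91, 6) → (140, 6) → (140, 7)

Answer: 140, 7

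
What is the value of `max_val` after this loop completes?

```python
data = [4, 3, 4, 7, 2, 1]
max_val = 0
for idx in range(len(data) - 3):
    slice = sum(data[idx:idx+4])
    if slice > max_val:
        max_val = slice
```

Max sum of 4-element window in [4, 3, 4, 7, 2, 1]
`max_val` takes the values: 0 → 18

Answer: 18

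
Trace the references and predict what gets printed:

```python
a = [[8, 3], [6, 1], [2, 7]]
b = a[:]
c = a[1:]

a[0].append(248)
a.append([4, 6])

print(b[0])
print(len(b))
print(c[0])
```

Key concept: slice with nested mutation.
Step by step:
`a = [[8, 3], [6, 1], [2, 7]]` → a = [[8, 3], [6, 1], [2, 7]]
`b = a[:]` → b = [[8, 3], [6, 1], [2, 7]]
`c = a[1:]` → c = [[6, 1], [2, 7]]
`a[0].append(248)` → a = [[8, 3, 248], [6, 1], [2, 7]]; b = [[8, 3, 248], [6, 1], [2, 7]]
`a.append([4, 6])` → a = [[8, 3, 248], [6, 1], [2, 7], [4, 6]]
`print(b[0])` → prints [8, 3, 248]
`print(len(b))` → prints 3
`print(c[0])` → prints [6, 1]

Answer:
[8, 3, 248]
3
[6, 1]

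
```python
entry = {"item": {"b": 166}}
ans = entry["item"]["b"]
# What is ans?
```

Trace:
`entry = {"item": {"b": 166}}` → entry = {'item': {'b': 166}}
`ans = entry["item"]["b"]` → ans = 166
So ans = 166

Answer: 166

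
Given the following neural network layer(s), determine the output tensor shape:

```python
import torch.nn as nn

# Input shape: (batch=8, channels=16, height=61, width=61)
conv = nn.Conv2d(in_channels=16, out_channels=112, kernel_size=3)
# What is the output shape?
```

Input: (8, 16, 61, 61) -> Output: (8, 112, 59, 59)

Answer: (8, 112, 59, 59)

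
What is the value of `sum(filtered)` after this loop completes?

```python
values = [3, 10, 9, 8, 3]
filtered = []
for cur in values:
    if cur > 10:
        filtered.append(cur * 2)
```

Sum of doubled values > 10
`filtered` takes the values: []
So `sum(filtered)` = 0

Answer: 0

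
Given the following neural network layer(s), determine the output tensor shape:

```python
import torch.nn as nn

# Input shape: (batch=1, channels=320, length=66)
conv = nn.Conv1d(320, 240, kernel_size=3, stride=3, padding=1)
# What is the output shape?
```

Input: (1, 320, 66) -> Output: (1, 240, 22)

Answer: (1, 240, 22)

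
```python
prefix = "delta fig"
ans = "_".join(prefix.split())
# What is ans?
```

Trace:
`prefix = "delta fig"` → prefix = 'delta fig'
`ans = "_".join(prefix.split())` → ans = 'delta_fig'
So ans = 'delta_fig'

Answer: 'delta_fig'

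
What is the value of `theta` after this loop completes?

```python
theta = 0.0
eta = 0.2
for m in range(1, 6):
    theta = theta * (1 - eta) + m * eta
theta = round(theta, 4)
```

Moving average with lr=0.2
`theta` takes the values: 0.0 → 0.2 → 0.56 → 1.048 → 1.6384 → 2.31072 → 2.3107

Answer: 2.3107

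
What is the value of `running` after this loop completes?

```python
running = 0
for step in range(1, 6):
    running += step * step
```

Sum of squares 1² to 5² = 55
`running` takes the values: 0 → 1 → 5 → 14 → 30 → 55

Answer: 55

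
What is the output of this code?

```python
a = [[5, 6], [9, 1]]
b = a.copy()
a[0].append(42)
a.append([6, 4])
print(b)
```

Key concept: shallow copy with nested lists.
Step by step:
`a = [[5, 6], [9, 1]]` → a = [[5, 6], [9, 1]]
`b = a.copy()` → b = [[5, 6], [9, 1]]
`a[0].append(42)` → a = [[5, 6, 42], [9, 1]]; b = [[5, 6, 42], [9, 1]]
`a.append([6, 4])` → a = [[5, 6, 42], [9, 1], [6, 4]]
`print(b)` → prints [[5, 6, 42], [9, 1]]

Answer: [[5, 6, 42], [9, 1]]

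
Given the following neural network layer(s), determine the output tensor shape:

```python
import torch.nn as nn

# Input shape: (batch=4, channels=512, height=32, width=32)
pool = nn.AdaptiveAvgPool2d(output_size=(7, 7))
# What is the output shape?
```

Input: (4, 512, 32, 32) -> Output: (4, 512, 7, 7)

Answer: (4, 512, 7, 7)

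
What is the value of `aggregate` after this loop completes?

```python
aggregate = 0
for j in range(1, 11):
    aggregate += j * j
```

Sum of squares 1² to 10² = 385
`aggregate` takes the values: 0 → 1 → 5 → 14 → 30 → 55 → 91 → 140 → 204 → 285 → 385

Answer: 385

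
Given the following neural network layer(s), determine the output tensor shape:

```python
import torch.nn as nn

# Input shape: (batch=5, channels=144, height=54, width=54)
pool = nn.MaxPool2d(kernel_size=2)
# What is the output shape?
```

Input: (5, 144, 54, 54) -> Output: (5, 144, 27, 27)

Answer: (5, 144, 27, 27)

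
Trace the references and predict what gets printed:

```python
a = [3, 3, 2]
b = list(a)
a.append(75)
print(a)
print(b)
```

Key concept: list() constructor creates copy.
Step by step:
`a = [3, 3, 2]` → a = [3, 3, 2]
`b = list(a)` → b = [3, 3, 2]
`a.append(75)` → a = [3, 3, 2, 75]
`print(a)` → prints [3, 3, 2, 75]
`print(b)` → prints [3, 3, 2]

Answer:
[3, 3, 2, 75]
[3, 3, 2]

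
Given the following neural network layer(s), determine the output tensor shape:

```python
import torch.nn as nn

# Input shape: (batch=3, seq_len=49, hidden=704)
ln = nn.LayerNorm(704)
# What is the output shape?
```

Input: (3, 49, 704) -> Output: (3, 49, 704)

Answer: (3, 49, 704)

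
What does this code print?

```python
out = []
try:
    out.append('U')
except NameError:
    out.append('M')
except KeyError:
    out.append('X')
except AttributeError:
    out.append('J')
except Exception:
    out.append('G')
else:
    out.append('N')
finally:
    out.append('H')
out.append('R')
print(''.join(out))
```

Execution trace: 'U' (try body, no exception) → 'N' (else) → 'H' (finally) → 'R' (after the try/except). Output: UNHR

Answer: UNHR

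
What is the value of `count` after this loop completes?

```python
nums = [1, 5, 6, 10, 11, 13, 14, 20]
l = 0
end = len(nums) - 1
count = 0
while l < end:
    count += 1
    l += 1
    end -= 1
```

Iterations until pointers meet (list length 8)
`count` takes the values: 0 → 1 → 2 → 3 → 4

Answer: 4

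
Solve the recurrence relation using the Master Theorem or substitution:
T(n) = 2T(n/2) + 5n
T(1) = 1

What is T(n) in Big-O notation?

By Master Theorem: a=2, b=2, f(n)=5n. Since log_2(2) = 1 and f(n) = Θ(n^1), Case 2 applies. T(n) = O(n log n).

Answer: O(n log n)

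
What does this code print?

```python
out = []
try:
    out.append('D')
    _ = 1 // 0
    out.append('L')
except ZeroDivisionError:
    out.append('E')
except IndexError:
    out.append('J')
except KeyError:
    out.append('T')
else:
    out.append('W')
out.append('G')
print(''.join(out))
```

Execution trace: 'D' (try body) → 'E' (except ZeroDivisionError) → 'G' (after the try/except). Output: DEG

Answer: DEG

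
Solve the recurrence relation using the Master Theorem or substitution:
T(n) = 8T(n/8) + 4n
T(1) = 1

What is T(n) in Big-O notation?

By Master Theorem: a=8, b=8, f(n)=4n. Since log_8(8) = 1 and f(n) = Θ(n^1), Case 2 applies. T(n) = O(n log n).

Answer: O(n log n)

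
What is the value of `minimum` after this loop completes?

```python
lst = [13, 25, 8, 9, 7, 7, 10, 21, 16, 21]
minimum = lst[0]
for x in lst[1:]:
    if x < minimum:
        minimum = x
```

Minimum of [13, 25, 8, 9, 7, 7, 10, 21, 16, 21]
`minimum` takes the values: 13 → 8 → 7

Answer: 7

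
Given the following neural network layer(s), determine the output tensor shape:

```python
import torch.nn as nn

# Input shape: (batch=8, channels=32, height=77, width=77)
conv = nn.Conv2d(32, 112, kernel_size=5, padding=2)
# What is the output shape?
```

Input: (8, 32, 77, 77) -> Output: (8, 112, 77, 77)

Answer: (8, 112, 77, 77)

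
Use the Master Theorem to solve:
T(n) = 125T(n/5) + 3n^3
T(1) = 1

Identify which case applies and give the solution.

a=125, b=5, f(n)=3n^3. log_5(125) = 3. Since c=3 = 3, Case 2 applies: T(n) = Θ(n^log_b(a) · log n) = O(n^3 log n).

Answer: O(n^3 log n) - Case 2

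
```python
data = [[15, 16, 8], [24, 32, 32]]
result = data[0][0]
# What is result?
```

Trace:
`data = [[15, 16, 8], [24, 32, 32]]` → data = [[15, 16, 8], [24, 32, 32]]
`result = data[0][0]` → result = 15
So result = 15

Answer: 15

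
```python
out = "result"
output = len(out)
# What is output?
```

Trace:
`out = "result"` → out = 'result'
`output = len(out)` → output = 6
So output = 6

Answer: 6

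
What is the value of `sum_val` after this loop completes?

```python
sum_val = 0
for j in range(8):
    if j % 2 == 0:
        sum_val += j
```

Sum of even numbers 0 to 7
`sum_val` takes the values: 0 → 2 → 6 → 12

Answer: 12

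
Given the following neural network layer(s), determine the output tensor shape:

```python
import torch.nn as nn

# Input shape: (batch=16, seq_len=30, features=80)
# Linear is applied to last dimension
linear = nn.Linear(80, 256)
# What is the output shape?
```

Input: (16, 30, 80) -> Output: (16, 30, 256)

Answer: (16, 30, 256)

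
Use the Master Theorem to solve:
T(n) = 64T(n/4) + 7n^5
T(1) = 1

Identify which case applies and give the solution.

a=64, b=4, f(n)=7n^5. log_4(64) = 3. Since c=5 > 3 and the regularity condition holds (64(n/4)^5 = (64/4^5)n^5 with 64/4^5 < 1), Case 3 applies: T(n) = Θ(f(n)) = O(n^5).

Answer: O(n^5) - Case 3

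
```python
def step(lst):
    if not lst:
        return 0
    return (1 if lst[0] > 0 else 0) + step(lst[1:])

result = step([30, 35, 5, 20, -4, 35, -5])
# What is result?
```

Count of positive elements in [30, 35, 5, 20, -4, 35, -5] = 5

Answer: 5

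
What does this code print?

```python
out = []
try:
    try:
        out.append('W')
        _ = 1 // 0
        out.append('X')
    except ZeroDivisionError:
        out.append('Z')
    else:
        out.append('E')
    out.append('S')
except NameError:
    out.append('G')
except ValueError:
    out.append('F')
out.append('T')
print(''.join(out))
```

Execution trace: 'W' (inner try body) → 'Z' (inner except ZeroDivisionError) → 'S' (try body, no exception) → 'T' (after the try/except). Output: WZST

Answer: WZST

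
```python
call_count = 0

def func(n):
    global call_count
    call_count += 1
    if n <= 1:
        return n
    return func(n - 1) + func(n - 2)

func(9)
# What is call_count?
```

Calls(n) = 1 + Calls(n-1) + Calls(n-2); Calls(0)=Calls(1)=1. For n=9 this gives 109.

Answer: 109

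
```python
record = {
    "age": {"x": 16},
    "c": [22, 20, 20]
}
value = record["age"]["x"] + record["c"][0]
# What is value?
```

Trace:
`record = { ...` → record = {'age': {'x': 16}, 'c': [22, 20, 20]}
`value = record["age"]["x"] + record["c"][0]` → value = 38
So value = 38

Answer: 38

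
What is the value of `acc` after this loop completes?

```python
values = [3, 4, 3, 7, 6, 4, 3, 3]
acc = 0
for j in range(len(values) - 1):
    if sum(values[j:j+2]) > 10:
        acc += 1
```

Count windows with sum > 10
`acc` takes the values: 0 → 1

Answer: 1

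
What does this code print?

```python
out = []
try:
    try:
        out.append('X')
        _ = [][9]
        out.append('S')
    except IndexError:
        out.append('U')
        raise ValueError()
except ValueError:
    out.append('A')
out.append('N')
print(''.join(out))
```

Execution trace: 'X' (try body) → 'U' (except IndexError) → 'A' (outer except ValueError) → 'N' (after the try/except). Output: XUAN

Answer: XUAN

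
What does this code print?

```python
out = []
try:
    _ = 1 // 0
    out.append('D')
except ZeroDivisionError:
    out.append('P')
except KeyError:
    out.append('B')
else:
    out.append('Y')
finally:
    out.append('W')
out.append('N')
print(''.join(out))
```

Execution trace: 'P' (except ZeroDivisionError) → 'W' (finally) → 'N' (after the try/except). Output: PWN

Answer: PWN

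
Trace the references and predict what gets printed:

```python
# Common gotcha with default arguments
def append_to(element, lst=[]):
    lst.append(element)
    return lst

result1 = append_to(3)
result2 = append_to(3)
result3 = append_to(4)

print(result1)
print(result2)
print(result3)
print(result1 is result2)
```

Key concept: mutable default argument gotcha.
Step by step:
`result1 = append_to(3)` → result1 = [3]
`result2 = append_to(3)` → result1 = [3, 3] (same object as result2); result2 = [3, 3] (same object as result1)
`result3 = append_to(4)` → result1 = [3, 3, 4] (same object as result2, result3); result2 = [3, 3, 4] (same object as result1, result3); result3 = [3, 3, 4] (same object as result1, result2)
`print(result1)` → prints [3, 3, 4]
`print(result2)` → prints [3, 3, 4]
`print(result3)` → prints [3, 3, 4]
`print(result1 is result2)` → prints True

Answer:
[3, 3, 4]
[3, 3, 4]
[3, 3, 4]
True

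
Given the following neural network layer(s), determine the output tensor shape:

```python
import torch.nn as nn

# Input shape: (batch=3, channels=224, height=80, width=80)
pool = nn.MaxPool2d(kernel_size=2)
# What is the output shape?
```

Input: (3, 224, 80, 80) -> Output: (3, 224, 40, 40)

Answer: (3, 224, 40, 40)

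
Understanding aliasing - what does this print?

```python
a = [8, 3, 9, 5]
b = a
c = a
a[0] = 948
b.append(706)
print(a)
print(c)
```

Key concept: multiple aliases.
Step by step:
`a = [8, 3, 9, 5]` → a = [8, 3, 9, 5]
`b = a` → b = [8, 3, 9, 5] (same object as a)
`c = a` → c = [8, 3, 9, 5] (same object as a, b)
`a[0] = 948` → a = [948, 3, 9, 5] (same object as b, c); b = [948, 3, 9, 5] (same object as a, c); c = [948, 3, 9, 5] (same object as a, b)
`b.append(706)` → a = [948, 3, 9, 5, 706] (same object as b, c); b = [948, 3, 9, 5, 706] (same object as a, c); c = [948, 3, 9, 5, 706] (same object as a, b)
`print(a)` → prints [948, 3, 9, 5, 706]
`print(c)` → prints [948, 3, 9, 5, 706]

Answer:
[948, 3, 9, 5, 706]
[948, 3, 9, 5, 706]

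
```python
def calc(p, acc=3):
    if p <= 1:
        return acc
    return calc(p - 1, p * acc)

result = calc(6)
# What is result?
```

Accumulator trace (n, acc): (6, 3) -> (5, 18) -> (4, 90) -> (3, 360) -> (2, 1080) -> (1, 2160) -> return 2160

Answer: 2160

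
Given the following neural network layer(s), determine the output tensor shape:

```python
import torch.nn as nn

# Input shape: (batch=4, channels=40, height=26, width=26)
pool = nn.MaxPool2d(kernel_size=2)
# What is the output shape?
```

Input: (4, 40, 26, 26) -> Output: (4, 40, 13, 13)

Answer: (4, 40, 13, 13)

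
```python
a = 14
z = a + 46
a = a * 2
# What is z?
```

Trace:
`a = 14` → a = 14
`z = a + 46` → z = 60
`a = a * 2` → a = 28
So z = 60

Answer: 60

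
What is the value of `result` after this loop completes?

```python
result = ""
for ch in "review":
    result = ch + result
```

Reverse 'review'
`result` takes the values: "" → "r" → "er" → "ver" → "iver" → "eiver" → "weiver"

Answer: "weiver"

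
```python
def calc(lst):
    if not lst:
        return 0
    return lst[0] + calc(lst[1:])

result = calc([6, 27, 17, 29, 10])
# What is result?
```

6 + 27 + 17 + 29 + 10 + 0 = 89

Answer: 89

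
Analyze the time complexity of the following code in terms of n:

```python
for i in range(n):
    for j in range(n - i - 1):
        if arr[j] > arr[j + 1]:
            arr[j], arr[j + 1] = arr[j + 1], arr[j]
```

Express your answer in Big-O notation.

This is Bubble sort. Time complexity: O(n²).

Answer: O(n²)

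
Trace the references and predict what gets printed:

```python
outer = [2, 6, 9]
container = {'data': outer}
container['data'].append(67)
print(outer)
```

Key concept: dict holds reference to list.
Step by step:
`outer = [2, 6, 9]` → outer = [2, 6, 9]
`container = {'data': outer}` → container = {'data': [2, 6, 9]}
`container['data'].append(67)` → outer = [2, 6, 9, 67]; container = {'data': [2, 6, 9, 67]}
`print(outer)` → prints [2, 6, 9, 67]

Answer: [2, 6, 9, 67]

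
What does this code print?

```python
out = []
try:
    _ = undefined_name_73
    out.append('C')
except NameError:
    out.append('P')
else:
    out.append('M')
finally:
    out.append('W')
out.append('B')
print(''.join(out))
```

Execution trace: 'P' (except NameError) → 'W' (finally) → 'B' (after the try/except). Output: PWB

Answer: PWB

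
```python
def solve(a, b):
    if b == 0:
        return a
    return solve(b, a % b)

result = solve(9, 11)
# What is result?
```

solve(9, 11) -> solve(11, 9) -> solve(9, 2) -> solve(2, 1) -> solve(1, 0) -> 1

Answer: 1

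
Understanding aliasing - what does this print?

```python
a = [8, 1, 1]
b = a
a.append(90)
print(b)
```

Key concept: basic list aliasing.
Step by step:
`a = [8, 1, 1]` → a = [8, 1, 1]
`b = a` → b = [8, 1, 1] (same object as a)
`a.append(90)` → a = [8, 1, 1, 90] (same object as b); b = [8, 1, 1, 90] (same object as a)
`print(b)` → prints [8, 1, 1, 90]

Answer: [8, 1, 1, 90]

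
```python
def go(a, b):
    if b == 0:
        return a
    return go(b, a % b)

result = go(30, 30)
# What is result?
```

go(30, 30) -> go(30, 0) -> 30

Answer: 30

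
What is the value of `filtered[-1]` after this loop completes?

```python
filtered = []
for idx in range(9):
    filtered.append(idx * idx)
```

Last element of squares 0 to 8
`filtered` takes the values: [] → [0] → [0, 1] → [0, 1, 4] → [0, 1, 4, 9] → [0, 1, 4, 9, 16] → [0, 1, 4, 9, 16, 25] → [0, 1, 4, 9, 16, 25, 36] → [0, 1, 4, 9, 16, 25, 36, 49] → [0, 1, 4, 9, 16, 25, 36, 49, 64]
So `filtered[-1]` = 64

Answer: 64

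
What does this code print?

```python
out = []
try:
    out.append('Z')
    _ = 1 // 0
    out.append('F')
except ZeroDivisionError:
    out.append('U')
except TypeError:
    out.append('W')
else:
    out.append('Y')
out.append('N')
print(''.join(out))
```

Execution trace: 'Z' (try body) → 'U' (except ZeroDivisionError) → 'N' (after the try/except). Output: ZUN

Answer: ZUN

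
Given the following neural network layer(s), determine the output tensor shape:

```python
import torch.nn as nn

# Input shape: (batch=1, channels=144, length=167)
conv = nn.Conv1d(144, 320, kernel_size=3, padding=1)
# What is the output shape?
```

Input: (1, 144, 167) -> Output: (1, 320, 167)

Answer: (1, 320, 167)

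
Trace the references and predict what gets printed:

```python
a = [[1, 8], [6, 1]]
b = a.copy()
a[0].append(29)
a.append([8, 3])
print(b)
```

Key concept: shallow copy with nested lists.
Step by step:
`a = [[1, 8], [6, 1]]` → a = [[1, 8], [6, 1]]
`b = a.copy()` → b = [[1, 8], [6, 1]]
`a[0].append(29)` → a = [[1, 8, 29], [6, 1]]; b = [[1, 8, 29], [6, 1]]
`a.append([8, 3])` → a = [[1, 8, 29], [6, 1], [8, 3]]
`print(b)` → prints [[1, 8, 29], [6, 1]]

Answer: [[1, 8, 29], [6, 1]]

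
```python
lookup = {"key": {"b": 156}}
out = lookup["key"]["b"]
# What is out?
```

Trace:
`lookup = {"key": {"b": 156}}` → lookup = {'key': {'b': 156}}
`out = lookup["key"]["b"]` → out = 156
So out = 156

Answer: 156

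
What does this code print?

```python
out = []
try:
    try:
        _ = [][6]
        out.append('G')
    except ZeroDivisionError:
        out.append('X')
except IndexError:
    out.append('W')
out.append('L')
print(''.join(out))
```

Execution trace: 'W' (outer except IndexError) → 'L' (after the try/except). Output: WL

Answer: WL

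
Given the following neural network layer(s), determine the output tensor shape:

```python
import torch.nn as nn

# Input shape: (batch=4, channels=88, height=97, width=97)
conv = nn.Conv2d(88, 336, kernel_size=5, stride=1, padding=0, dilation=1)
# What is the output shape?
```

Input: (4, 88, 97, 97) -> Output: (4, 336, 93, 93)

Answer: (4, 336, 93, 93)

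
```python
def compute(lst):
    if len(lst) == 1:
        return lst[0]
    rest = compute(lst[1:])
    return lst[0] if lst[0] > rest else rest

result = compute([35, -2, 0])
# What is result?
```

Recursive max over [35, -2, 0] = 35

Answer: 35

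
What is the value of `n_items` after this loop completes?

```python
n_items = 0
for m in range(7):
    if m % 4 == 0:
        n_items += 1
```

Count numbers divisible by 4 in range(7)
`n_items` takes the values: 0 → 1 → 2

Answer: 2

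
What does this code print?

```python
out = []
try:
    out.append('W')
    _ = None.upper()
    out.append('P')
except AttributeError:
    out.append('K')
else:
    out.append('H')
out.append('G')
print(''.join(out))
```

Execution trace: 'W' (try body) → 'K' (except AttributeError) → 'G' (after the try/except). Output: WKG

Answer: WKG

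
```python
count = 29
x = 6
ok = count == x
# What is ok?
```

Trace:
`count = 29` → count = 29
`x = 6` → x = 6
`ok = count == x` → ok = False
So ok = False

Answer: False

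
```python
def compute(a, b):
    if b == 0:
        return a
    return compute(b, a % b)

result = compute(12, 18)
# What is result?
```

compute(12, 18) -> compute(18, 12) -> compute(12, 6) -> compute(6, 0) -> 6

Answer: 6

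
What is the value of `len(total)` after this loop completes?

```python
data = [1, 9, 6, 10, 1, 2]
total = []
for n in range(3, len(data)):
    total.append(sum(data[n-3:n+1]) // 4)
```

Number of 4-element averages
`total` takes the values: [] → [6] → [6, 6] → [6, 6, 4]
So `len(total)` = 3

Answer: 3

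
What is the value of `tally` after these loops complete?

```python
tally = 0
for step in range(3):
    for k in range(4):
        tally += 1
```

3 * 4 = 12
`tally` takes the values: 0 → 1 → 2 → 3 → 4 → 5 → 6 → 7 → 8 → 9 → 10 → 11 → 12

Answer: 12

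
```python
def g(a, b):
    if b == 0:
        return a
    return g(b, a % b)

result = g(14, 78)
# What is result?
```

g(14, 78) -> g(78, 14) -> g(14, 8) -> g(8, 6) -> g(6, 2) -> g(2, 0) -> 2

Answer: 2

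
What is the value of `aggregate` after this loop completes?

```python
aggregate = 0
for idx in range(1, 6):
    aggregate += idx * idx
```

Sum of squares 1² to 5² = 55
`aggregate` takes the values: 0 → 1 → 5 → 14 → 30 → 55

Answer: 55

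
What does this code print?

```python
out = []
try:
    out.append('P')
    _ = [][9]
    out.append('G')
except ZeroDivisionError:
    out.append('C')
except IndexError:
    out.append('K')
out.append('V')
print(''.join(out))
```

Execution trace: 'P' (try body) → 'K' (except IndexError) → 'V' (after the try/except). Output: PKV

Answer: PKV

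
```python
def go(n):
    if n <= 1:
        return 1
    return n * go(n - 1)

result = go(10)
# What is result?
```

go(10) = 10 * 9 * 8 * 7 * 6 * 5 * 4 * 3 * 2 * 1 = 3628800

Answer: 3628800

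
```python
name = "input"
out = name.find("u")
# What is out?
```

Trace:
`name = "input"` → name = 'input'
`out = name.find("u")` → out = 3
So out = 3

Answer: 3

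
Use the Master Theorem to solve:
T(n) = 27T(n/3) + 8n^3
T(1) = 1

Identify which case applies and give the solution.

a=27, b=3, f(n)=8n^3. log_3(27) = 3. Since c=3 = 3, Case 2 applies: T(n) = Θ(n^log_b(a) · log n) = O(n^3 log n).

Answer: O(n^3 log n) - Case 2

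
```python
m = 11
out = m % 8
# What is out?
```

Trace:
`m = 11` → m = 11
`out = m % 8` → out = 3
So out = 3

Answer: 3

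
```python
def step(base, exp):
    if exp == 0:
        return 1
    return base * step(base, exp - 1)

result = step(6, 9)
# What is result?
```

step(6, 9) = 6 * 6 * 6 * 6 * 6 * 6 * 6 * 6 * 6 = 10077696

Answer: 10077696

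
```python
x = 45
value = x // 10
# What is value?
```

Trace:
`x = 45` → x = 45
`value = x // 10` → value = 4
So value = 4

Answer: 4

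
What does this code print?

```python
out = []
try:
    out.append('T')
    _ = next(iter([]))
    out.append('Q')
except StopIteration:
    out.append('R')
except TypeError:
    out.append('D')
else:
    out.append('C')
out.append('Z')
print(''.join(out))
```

Execution trace: 'T' (try body) → 'R' (except StopIteration) → 'Z' (after the try/except). Output: TRZ

Answer: TRZ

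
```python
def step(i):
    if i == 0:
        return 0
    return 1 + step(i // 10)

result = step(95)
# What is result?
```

Count of digits of 95: 2

Answer: 2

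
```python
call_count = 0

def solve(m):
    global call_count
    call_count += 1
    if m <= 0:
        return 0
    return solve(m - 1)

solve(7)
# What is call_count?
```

Linear recursion stepping by 1: 8 calls from m=7 down to ≤0.

Answer: 8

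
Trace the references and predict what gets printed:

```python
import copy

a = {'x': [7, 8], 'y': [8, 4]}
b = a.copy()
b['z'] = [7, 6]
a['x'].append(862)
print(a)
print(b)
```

Key concept: shallow copy of dict with mutable values.
Step by step:
`a = {'x': [7, 8], 'y': [8, 4]}` → a = {'x': [7, 8], 'y': [8, 4]}
`b = a.copy()` → b = {'x': [7, 8], 'y': [8, 4]}
`b['z'] = [7, 6]` → b = {'x': [7, 8], 'y': [8, 4], 'z': [7, 6]}
`a['x'].append(862)` → a = {'x': [7, 8, 862], 'y': [8, 4]}; b = {'x': [7, 8, 862], 'y': [8, 4], 'z': [7, 6]}
`print(a)` → prints {'x': [7, 8, 862], 'y': [8, 4]}
`print(b)` → prints {'x': [7, 8, 862], 'y': [8, 4], 'z': [7, 6]}

Answer:
{'x': [7, 8, 862], 'y': [8, 4]}
{'x': [7, 8, 862], 'y': [8, 4], 'z': [7, 6]}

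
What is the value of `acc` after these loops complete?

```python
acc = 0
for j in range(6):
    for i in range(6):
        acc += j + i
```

Sum of all j+i for j,i in 6x6
`acc` takes the values: 0 → 1 → 3 → 6 → 10 → 15 → 16 → 18 → 21 → 25 → 30 → 36 → 38 → 41 → 45 → 50 → 56 → 63 → 66 → 70 → 75 → 81 → 88 → 96 → 100 → 105 → 111 → 118 → 126 → 135 → 140 → 146 → 153 → 161 → 170 → 180

Answer: 180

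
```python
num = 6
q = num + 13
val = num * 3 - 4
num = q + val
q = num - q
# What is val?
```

Trace:
`num = 6` → num = 6
`q = num + 13` → q = 19
`val = num * 3 - 4` → val = 14
`num = q + val` → num = 33
`q = num - q` → q = 14
So val = 14

Answer: 14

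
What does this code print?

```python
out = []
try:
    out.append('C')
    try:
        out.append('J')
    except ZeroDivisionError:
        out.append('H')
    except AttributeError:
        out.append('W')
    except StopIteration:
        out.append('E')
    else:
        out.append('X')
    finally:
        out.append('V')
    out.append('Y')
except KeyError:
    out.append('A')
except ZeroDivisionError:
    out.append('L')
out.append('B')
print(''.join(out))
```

Execution trace: 'C' (try body) → 'J' (inner try body, no exception) → 'X' (inner else) → 'V' (inner finally) → 'Y' (try body, no exception) → 'B' (after the try/except). Output: CJXVYB

Answer: CJXVYB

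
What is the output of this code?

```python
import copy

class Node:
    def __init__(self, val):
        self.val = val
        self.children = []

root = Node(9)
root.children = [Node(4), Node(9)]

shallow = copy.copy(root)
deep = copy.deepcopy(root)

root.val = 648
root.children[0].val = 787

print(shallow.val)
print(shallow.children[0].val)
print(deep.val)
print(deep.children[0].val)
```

Key concept: deep copy with custom objects.
Step by step:
`root = Node(9)` → root = Node(val=9, children=[])
`root.children = [Node(4), Node(9)]` → root = Node(val=9, children=[Node(val=4, children=[]), Node(val=9, children=[])])
`shallow = copy.copy(root)` → shallow = Node(val=9, children=[Node(val=4, children=[]), Node(val=9, children=[])])
`deep = copy.deepcopy(root)` → deep = Node(val=9, children=[Node(val=4, children=[]), Node(val=9, children=[])])
`root.val = 648` → root = Node(val=648, children=[Node(val=4, children=[]), Node(val=9, children=[])])
`root.children[0].val = 787` → root = Node(val=648, children=[Node(val=787, children=[]), Node(val=9, children=[])]); shallow = Node(val=9, children=[Node(val=787, children=[]), Node(val=9, children=[])])
`print(shallow.val)` → prints 9
`print(shallow.children[0].val)` → prints 787
`print(deep.val)` → prints 9
`print(deep.children[0].val)` → prints 4

Answer:
9
787
9
4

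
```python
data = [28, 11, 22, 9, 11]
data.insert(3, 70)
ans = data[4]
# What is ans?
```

Trace:
`data = [28, 11, 22, 9, 11]` → data = [28, 11, 22, 9, 11]
`data.insert(3, 70)` → data = [28, 11, 22, 70, 9, 11]
`ans = data[4]` → ans = 9
So ans = 9

Answer: 9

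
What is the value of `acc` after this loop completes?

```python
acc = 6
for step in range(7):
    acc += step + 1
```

Start at 6, add 1 to 7 = 34
`acc` takes the values: 6 → 7 → 9 → 12 → 16 → 21 → 27 → 34

Answer: 34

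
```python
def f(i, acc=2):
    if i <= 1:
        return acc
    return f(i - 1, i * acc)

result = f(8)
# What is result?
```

Accumulator trace (n, acc): (8, 2) -> (7, 16) -> (6, 112) -> (5, 672) -> (4, 3360) -> (3, 13440) -> (2, 40320) -> (1, 80640) -> return 80640

Answer: 80640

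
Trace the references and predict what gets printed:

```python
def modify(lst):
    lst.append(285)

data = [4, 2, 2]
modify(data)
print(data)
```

Key concept: function modifies passed list.
Step by step:
`data = [4, 2, 2]` → data = [4, 2, 2]
`modify(data)` → data = [4, 2, 2, 285]
`print(data)` → prints [4, 2, 2, 285]

Answer: [4, 2, 2, 285]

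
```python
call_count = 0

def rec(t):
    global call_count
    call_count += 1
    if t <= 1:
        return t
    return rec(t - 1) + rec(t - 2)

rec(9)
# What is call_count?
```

Calls(t) = 1 + Calls(t-1) + Calls(t-2); Calls(0)=Calls(1)=1. For t=9 this gives 109.

Answer: 109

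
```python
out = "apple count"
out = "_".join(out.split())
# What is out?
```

Trace:
`out = "apple count"` → out = 'apple count'
`out = "_".join(out.split())` → out = 'apple_count'
So out = 'apple_count'

Answer: 'apple_count'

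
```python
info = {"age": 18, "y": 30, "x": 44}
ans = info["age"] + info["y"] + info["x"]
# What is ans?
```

Trace:
`info = {"age": 18, "y": 30, "x": 44}` → info = {'age': 18, 'y': 30, 'x': 44}
`ans = info["age"] + info["y"] + info["x"]` → ans = 92
So ans = 92

Answer: 92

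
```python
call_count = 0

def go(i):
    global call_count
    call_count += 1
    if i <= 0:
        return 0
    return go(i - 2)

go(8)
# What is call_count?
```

Linear recursion stepping by 2: 5 calls from i=8 down to ≤0.

Answer: 5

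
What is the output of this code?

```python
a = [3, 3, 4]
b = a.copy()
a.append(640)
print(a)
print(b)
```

Key concept: list.copy() creates independent copy.
Step by step:
`a = [3, 3, 4]` → a = [3, 3, 4]
`b = a.copy()` → b = [3, 3, 4]
`a.append(640)` → a = [3, 3, 4, 640]
`print(a)` → prints [3, 3, 4, 640]
`print(b)` → prints [3, 3, 4]

Answer:
[3, 3, 4, 640]
[3, 3, 4]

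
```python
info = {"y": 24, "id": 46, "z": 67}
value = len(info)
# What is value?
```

Trace:
`info = {"y": 24, "id": 46, "z": 67}` → info = {'y': 24, 'id': 46, 'z': 67}
`value = len(info)` → value = 3
So value = 3

Answer: 3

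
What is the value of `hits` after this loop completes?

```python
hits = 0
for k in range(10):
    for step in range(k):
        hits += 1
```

Triangle number: 0+1+2+...+9
`hits` takes the values: 0 → 1 → 2 → 3 → 4 → 5 → 6 → 7 → 8 → 9 → 10 → 11 → 12 → 13 → 14 → 15 → 16 → 17 → 18 → 19 → 20 → 21 → 22 → 23 → 24 → 25 → 26 → 27 → 28 → 29 → … → 41 → 42 → 43 → 44 → 45

Answer: 45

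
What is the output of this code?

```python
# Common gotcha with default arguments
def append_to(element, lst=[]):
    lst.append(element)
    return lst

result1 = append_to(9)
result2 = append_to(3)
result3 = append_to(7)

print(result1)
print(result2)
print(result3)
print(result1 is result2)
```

Key concept: mutable default argument gotcha.
Step by step:
`result1 = append_to(9)` → result1 = [9]
`result2 = append_to(3)` → result1 = [9, 3] (same object as result2); result2 = [9, 3] (same object as result1)
`result3 = append_to(7)` → result1 = [9, 3, 7] (same object as result2, result3); result2 = [9, 3, 7] (same object as result1, result3); result3 = [9, 3, 7] (same object as result1, result2)
`print(result1)` → prints [9, 3, 7]
`print(result2)` → prints [9, 3, 7]
`print(result3)` → prints [9, 3, 7]
`print(result1 is result2)` → prints True

Answer:
[9, 3, 7]
[9, 3, 7]
[9, 3, 7]
True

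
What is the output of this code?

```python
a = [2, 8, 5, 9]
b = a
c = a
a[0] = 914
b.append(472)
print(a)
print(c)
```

Key concept: multiple aliases.
Step by step:
`a = [2, 8, 5, 9]` → a = [2, 8, 5, 9]
`b = a` → b = [2, 8, 5, 9] (same object as a)
`c = a` → c = [2, 8, 5, 9] (same object as a, b)
`a[0] = 914` → a = [914, 8, 5, 9] (same object as b, c); b = [914, 8, 5, 9] (same object as a, c); c = [914, 8, 5, 9] (same object as a, b)
`b.append(472)` → a = [914, 8, 5, 9, 472] (same object as b, c); b = [914, 8, 5, 9, 472] (same object as a, c); c = [914, 8, 5, 9, 472] (same object as a, b)
`print(a)` → prints [914, 8, 5, 9, 472]
`print(c)` → prints [914, 8, 5, 9, 472]

Answer:
[914, 8, 5, 9, 472]
[914, 8, 5, 9, 472]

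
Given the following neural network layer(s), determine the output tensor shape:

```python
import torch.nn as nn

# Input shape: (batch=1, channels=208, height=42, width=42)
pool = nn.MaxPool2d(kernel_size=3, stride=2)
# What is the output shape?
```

Input: (1, 208, 42, 42) -> Output: (1, 208, 20, 20)

Answer: (1, 208, 20, 20)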